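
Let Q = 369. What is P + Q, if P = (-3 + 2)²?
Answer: 370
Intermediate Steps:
P = 1 (P = (-1)² = 1)
P + Q = 1 + 369 = 370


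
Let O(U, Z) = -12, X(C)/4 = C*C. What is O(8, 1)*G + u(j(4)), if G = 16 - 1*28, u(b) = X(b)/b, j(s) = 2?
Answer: 152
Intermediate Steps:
X(C) = 4*C² (X(C) = 4*(C*C) = 4*C²)
u(b) = 4*b (u(b) = (4*b²)/b = 4*b)
G = -12 (G = 16 - 28 = -12)
O(8, 1)*G + u(j(4)) = -12*(-12) + 4*2 = 144 + 8 = 152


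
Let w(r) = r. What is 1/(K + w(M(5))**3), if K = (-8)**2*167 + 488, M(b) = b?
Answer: 1/11301 ≈ 8.8488e-5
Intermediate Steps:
K = 11176 (K = 64*167 + 488 = 10688 + 488 = 11176)
1/(K + w(M(5))**3) = 1/(11176 + 5**3) = 1/(11176 + 125) = 1/11301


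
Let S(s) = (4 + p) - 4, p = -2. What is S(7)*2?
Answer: -4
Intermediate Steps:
S(s) = -2 (S(s) = (4 - 2) - 4 = 2 - 4 = -2)
S(7)*2 = -2*2 = -4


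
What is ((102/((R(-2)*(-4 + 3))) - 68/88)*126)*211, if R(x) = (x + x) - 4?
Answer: 7005411/22 ≈ 3.1843e+5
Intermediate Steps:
R(x) = -4 + 2*x (R(x) = 2*x - 4 = -4 + 2*x)
((102/((R(-2)*(-4 + 3))) - 68/88)*126)*211 = ((102/(((-4 + 2*(-2))*(-4 + 3))) - 68/88)*126)*211 = ((102/(((-4 - 4)*(-1))) - 68*1/88)*126)*211 = ((102/((-8*(-1))) - 17/22)*126)*211 = ((102/8 - 17/22)*126)*211 = ((102*(1/8) - 17/22)*126)*211 = ((51/4 - 17/22)*126)*211 = ((527/44)*126)*211 = (33201/22)*211 = 7005411/22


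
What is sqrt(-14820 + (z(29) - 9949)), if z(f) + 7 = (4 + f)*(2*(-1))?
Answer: I*sqrt(24842) ≈ 157.61*I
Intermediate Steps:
z(f) = -15 - 2*f (z(f) = -7 + (4 + f)*(2*(-1)) = -7 + (4 + f)*(-2) = -7 + (-8 - 2*f) = -15 - 2*f)
sqrt(-14820 + (z(29) - 9949)) = sqrt(-14820 + ((-15 - 2*29) - 9949)) = sqrt(-14820 + ((-15 - 58) - 9949)) = sqrt(-14820 + (-73 - 9949)) = sqrt(-14820 - 10022) = sqrt(-24842) = I*sqrt(24842)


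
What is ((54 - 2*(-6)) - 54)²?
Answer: 144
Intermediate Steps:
((54 - 2*(-6)) - 54)² = ((54 + 12) - 54)² = (66 - 54)² = 12² = 144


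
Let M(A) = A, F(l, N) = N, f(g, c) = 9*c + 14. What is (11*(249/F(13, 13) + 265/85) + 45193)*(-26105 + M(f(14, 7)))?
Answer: -261367840260/221 ≈ -1.1827e+9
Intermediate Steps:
f(g, c) = 14 + 9*c
(11*(249/F(13, 13) + 265/85) + 45193)*(-26105 + M(f(14, 7))) = (11*(249/13 + 265/85) + 45193)*(-26105 + (14 + 9*7)) = (11*(249*(1/13) + 265*(1/85)) + 45193)*(-26105 + (14 + 63)) = (11*(249/13 + 53/17) + 45193)*(-26105 + 77) = (11*(4922/221) + 45193)*(-26028) = (54142/221 + 45193)*(-26028) = (10041795/221)*(-26028) = -261367840260/221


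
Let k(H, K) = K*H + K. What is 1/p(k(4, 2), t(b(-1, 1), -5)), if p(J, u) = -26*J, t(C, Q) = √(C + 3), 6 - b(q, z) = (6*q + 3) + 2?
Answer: -1/260 ≈ -0.0038462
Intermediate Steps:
k(H, K) = K + H*K (k(H, K) = H*K + K = K + H*K)
b(q, z) = 1 - 6*q (b(q, z) = 6 - ((6*q + 3) + 2) = 6 - ((3 + 6*q) + 2) = 6 - (5 + 6*q) = 6 + (-5 - 6*q) = 1 - 6*q)
t(C, Q) = √(3 + C)
1/p(k(4, 2), t(b(-1, 1), -5)) = 1/(-52*(1 + 4)) = 1/(-52*5) = 1/(-26*10) = 1/(-260) = -1/260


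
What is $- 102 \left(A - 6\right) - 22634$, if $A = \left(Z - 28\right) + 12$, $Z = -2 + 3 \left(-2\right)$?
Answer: $-19574$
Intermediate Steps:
$Z = -8$ ($Z = -2 - 6 = -8$)
$A = -24$ ($A = \left(-8 - 28\right) + 12 = -36 + 12 = -24$)
$- 102 \left(A - 6\right) - 22634 = - 102 \left(-24 - 6\right) - 22634 = \left(-102\right) \left(-30\right) - 22634 = 3060 - 22634 = -19574$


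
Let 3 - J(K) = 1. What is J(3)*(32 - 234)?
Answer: -404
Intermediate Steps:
J(K) = 2 (J(K) = 3 - 1*1 = 3 - 1 = 2)
J(3)*(32 - 234) = 2*(32 - 234) = 2*(-202) = -404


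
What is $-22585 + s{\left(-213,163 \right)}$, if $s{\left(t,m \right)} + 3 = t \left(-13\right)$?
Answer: $-19819$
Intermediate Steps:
$s{\left(t,m \right)} = -3 - 13 t$ ($s{\left(t,m \right)} = -3 + t \left(-13\right) = -3 - 13 t$)
$-22585 + s{\left(-213,163 \right)} = -22585 - -2766 = -22585 + \left(-3 + 2769\right) = -22585 + 2766 = -19819$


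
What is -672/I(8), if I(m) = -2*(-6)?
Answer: -56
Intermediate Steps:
I(m) = 12
-672/I(8) = -672/12 = -672*1/12 = -56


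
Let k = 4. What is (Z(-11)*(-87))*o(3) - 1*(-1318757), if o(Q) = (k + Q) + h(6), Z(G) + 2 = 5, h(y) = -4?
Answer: 1317974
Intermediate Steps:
Z(G) = 3 (Z(G) = -2 + 5 = 3)
o(Q) = Q (o(Q) = (4 + Q) - 4 = Q)
(Z(-11)*(-87))*o(3) - 1*(-1318757) = (3*(-87))*3 - 1*(-1318757) = -261*3 + 1318757 = -783 + 1318757 = 1317974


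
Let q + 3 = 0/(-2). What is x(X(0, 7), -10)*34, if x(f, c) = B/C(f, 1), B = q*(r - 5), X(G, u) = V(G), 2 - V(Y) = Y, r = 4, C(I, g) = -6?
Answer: -17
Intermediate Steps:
q = -3 (q = -3 + 0/(-2) = -3 + 0*(-½) = -3 + 0 = -3)
V(Y) = 2 - Y
X(G, u) = 2 - G
B = 3 (B = -3*(4 - 5) = -3*(-1) = 3)
x(f, c) = -½ (x(f, c) = 3/(-6) = 3*(-⅙) = -½)
x(X(0, 7), -10)*34 = -½*34 = -17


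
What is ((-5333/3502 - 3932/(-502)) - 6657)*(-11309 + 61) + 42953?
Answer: 32896612969613/439501 ≈ 7.4850e+7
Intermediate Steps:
((-5333/3502 - 3932/(-502)) - 6657)*(-11309 + 61) + 42953 = ((-5333*1/3502 - 3932*(-1/502)) - 6657)*(-11248) + 42953 = ((-5333/3502 + 1966/251) - 6657)*(-11248) + 42953 = (5546349/879002 - 6657)*(-11248) + 42953 = -5845969965/879002*(-11248) + 42953 = 32877735083160/439501 + 42953 = 32896612969613/439501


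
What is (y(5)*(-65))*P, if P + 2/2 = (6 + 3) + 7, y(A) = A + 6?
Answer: -10725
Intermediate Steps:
y(A) = 6 + A
P = 15 (P = -1 + ((6 + 3) + 7) = -1 + (9 + 7) = -1 + 16 = 15)
(y(5)*(-65))*P = ((6 + 5)*(-65))*15 = (11*(-65))*15 = -715*15 = -10725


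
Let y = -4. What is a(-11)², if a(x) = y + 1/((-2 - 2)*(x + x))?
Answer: 123201/7744 ≈ 15.909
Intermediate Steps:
a(x) = -4 - 1/(8*x) (a(x) = -4 + 1/((-2 - 2)*(x + x)) = -4 + 1/(-8*x) = -4 - 1/(8*x))
a(-11)² = (-4 - ⅛/(-11))² = (-4 - ⅛*(-1/11))² = (-4 + 1/88)² = (-351/88)² = 123201/7744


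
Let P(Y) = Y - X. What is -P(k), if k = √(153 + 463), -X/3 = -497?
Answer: 1491 - 2*√154 ≈ 1466.2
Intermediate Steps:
X = 1491 (X = -3*(-497) = 1491)
k = 2*√154 (k = √616 = 2*√154 ≈ 24.819)
P(Y) = -1491 + Y (P(Y) = Y - 1*1491 = Y - 1491 = -1491 + Y)
-P(k) = -(-1491 + 2*√154) = 1491 - 2*√154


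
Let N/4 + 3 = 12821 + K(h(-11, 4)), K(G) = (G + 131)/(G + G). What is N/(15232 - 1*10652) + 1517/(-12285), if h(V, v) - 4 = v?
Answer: 498684451/45012240 ≈ 11.079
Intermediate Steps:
h(V, v) = 4 + v
K(G) = (131 + G)/(2*G) (K(G) = (131 + G)/((2*G)) = (131 + G)*(1/(2*G)) = (131 + G)/(2*G))
N = 205227/4 (N = -12 + 4*(12821 + (131 + (4 + 4))/(2*(4 + 4))) = -12 + 4*(12821 + (½)*(131 + 8)/8) = -12 + 4*(12821 + (½)*(⅛)*139) = -12 + 4*(12821 + 139/16) = -12 + 4*(205275/16) = -12 + 205275/4 = 205227/4 ≈ 51307.)
N/(15232 - 1*10652) + 1517/(-12285) = 205227/(4*(15232 - 1*10652)) + 1517/(-12285) = 205227/(4*(15232 - 10652)) + 1517*(-1/12285) = (205227/4)/4580 - 1517/12285 = (205227/4)*(1/4580) - 1517/12285 = 205227/18320 - 1517/12285 = 498684451/45012240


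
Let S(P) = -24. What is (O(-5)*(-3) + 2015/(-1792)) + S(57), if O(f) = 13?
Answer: -114911/1792 ≈ -64.124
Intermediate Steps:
(O(-5)*(-3) + 2015/(-1792)) + S(57) = (13*(-3) + 2015/(-1792)) - 24 = (-39 + 2015*(-1/1792)) - 24 = (-39 - 2015/1792) - 24 = -71903/1792 - 24 = -114911/1792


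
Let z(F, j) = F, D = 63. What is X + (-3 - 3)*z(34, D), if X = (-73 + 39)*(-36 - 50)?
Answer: 2720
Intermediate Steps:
X = 2924 (X = -34*(-86) = 2924)
X + (-3 - 3)*z(34, D) = 2924 + (-3 - 3)*34 = 2924 - 6*34 = 2924 - 204 = 2720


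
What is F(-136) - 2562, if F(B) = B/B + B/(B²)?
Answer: -348297/136 ≈ -2561.0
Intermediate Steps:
F(B) = 1 + 1/B (F(B) = 1 + B/B² = 1 + 1/B)
F(-136) - 2562 = (1 - 136)/(-136) - 2562 = -1/136*(-135) - 2562 = 135/136 - 2562 = -348297/136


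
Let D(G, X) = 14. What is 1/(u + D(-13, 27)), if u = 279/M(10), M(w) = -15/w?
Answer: -1/172 ≈ -0.0058140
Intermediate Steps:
u = -186 (u = 279/((-15/10)) = 279/((-15*⅒)) = 279/(-3/2) = 279*(-⅔) = -186)
1/(u + D(-13, 27)) = 1/(-186 + 14) = 1/(-172) = -1/172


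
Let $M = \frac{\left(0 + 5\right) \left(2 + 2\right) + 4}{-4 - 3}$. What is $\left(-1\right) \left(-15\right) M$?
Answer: $- \frac{360}{7} \approx -51.429$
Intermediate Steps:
$M = - \frac{24}{7}$ ($M = \frac{5 \cdot 4 + 4}{-4 + \left(-5 + 2\right)} = \frac{20 + 4}{-4 - 3} = \frac{24}{-7} = 24 \left(- \frac{1}{7}\right) = - \frac{24}{7} \approx -3.4286$)
$\left(-1\right) \left(-15\right) M = \left(-1\right) \left(-15\right) \left(- \frac{24}{7}\right) = 15 \left(- \frac{24}{7}\right) = - \frac{360}{7}$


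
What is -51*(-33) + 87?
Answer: 1770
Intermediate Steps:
-51*(-33) + 87 = 1683 + 87 = 1770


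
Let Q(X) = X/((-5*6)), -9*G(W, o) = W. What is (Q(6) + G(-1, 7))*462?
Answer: -616/15 ≈ -41.067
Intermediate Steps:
G(W, o) = -W/9
Q(X) = -X/30 (Q(X) = X/(-30) = X*(-1/30) = -X/30)
(Q(6) + G(-1, 7))*462 = (-1/30*6 - ⅑*(-1))*462 = (-⅕ + ⅑)*462 = -4/45*462 = -616/15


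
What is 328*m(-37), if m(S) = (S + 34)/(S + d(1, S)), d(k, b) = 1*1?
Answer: 82/3 ≈ 27.333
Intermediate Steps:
d(k, b) = 1
m(S) = (34 + S)/(1 + S) (m(S) = (S + 34)/(S + 1) = (34 + S)/(1 + S))
328*m(-37) = 328*((34 - 37)/(1 - 37)) = 328*(-3/(-36)) = 328*(-1/36*(-3)) = 328*(1/12) = 82/3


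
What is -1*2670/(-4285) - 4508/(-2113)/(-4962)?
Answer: 2797484824/4492696521 ≈ 0.62267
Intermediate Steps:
-1*2670/(-4285) - 4508/(-2113)/(-4962) = -2670*(-1/4285) - 4508*(-1/2113)*(-1/4962) = 534/857 + (4508/2113)*(-1/4962) = 534/857 - 2254/5242353 = 2797484824/4492696521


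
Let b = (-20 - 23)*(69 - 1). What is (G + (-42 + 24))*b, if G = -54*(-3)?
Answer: -421056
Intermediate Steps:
G = 162
b = -2924 (b = -43*68 = -2924)
(G + (-42 + 24))*b = (162 + (-42 + 24))*(-2924) = (162 - 18)*(-2924) = 144*(-2924) = -421056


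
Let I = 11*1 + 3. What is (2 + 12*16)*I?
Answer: 2716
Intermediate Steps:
I = 14 (I = 11 + 3 = 14)
(2 + 12*16)*I = (2 + 12*16)*14 = (2 + 192)*14 = 194*14 = 2716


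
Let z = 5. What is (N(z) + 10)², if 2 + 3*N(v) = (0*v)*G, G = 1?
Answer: 784/9 ≈ 87.111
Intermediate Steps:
N(v) = -⅔ (N(v) = -⅔ + ((0*v)*1)/3 = -⅔ + (0*1)/3 = -⅔ + (⅓)*0 = -⅔ + 0 = -⅔)
(N(z) + 10)² = (-⅔ + 10)² = (28/3)² = 784/9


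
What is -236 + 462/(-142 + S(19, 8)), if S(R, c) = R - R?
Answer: -16987/71 ≈ -239.25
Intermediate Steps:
S(R, c) = 0
-236 + 462/(-142 + S(19, 8)) = -236 + 462/(-142 + 0) = -236 + 462/(-142) = -236 - 1/142*462 = -236 - 231/71 = -16987/71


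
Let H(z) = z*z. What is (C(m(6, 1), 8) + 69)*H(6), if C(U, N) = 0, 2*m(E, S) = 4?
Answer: 2484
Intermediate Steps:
m(E, S) = 2 (m(E, S) = (½)*4 = 2)
H(z) = z²
(C(m(6, 1), 8) + 69)*H(6) = (0 + 69)*6² = 69*36 = 2484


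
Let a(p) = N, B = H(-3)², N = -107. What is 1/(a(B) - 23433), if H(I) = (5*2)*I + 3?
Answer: -1/23540 ≈ -4.2481e-5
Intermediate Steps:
H(I) = 3 + 10*I (H(I) = 10*I + 3 = 3 + 10*I)
B = 729 (B = (3 + 10*(-3))² = (3 - 30)² = (-27)² = 729)
a(p) = -107
1/(a(B) - 23433) = 1/(-107 - 23433) = 1/(-23540) = -1/23540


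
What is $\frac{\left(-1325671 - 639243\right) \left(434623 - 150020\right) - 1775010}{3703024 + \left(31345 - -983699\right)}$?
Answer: $- \frac{139805548538}{1179517} \approx -1.1853 \cdot 10^{5}$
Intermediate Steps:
$\frac{\left(-1325671 - 639243\right) \left(434623 - 150020\right) - 1775010}{3703024 + \left(31345 - -983699\right)} = \frac{\left(-1964914\right) 284603 - 1775010}{3703024 + \left(31345 + 983699\right)} = \frac{-559220419142 - 1775010}{3703024 + 1015044} = - \frac{559222194152}{4718068} = \left(-559222194152\right) \frac{1}{4718068} = - \frac{139805548538}{1179517}$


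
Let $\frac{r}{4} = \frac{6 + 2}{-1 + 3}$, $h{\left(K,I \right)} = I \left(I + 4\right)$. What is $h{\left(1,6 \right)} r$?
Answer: $960$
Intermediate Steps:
$h{\left(K,I \right)} = I \left(4 + I\right)$
$r = 16$ ($r = 4 \frac{6 + 2}{-1 + 3} = 4 \cdot \frac{8}{2} = 4 \cdot 8 \cdot \frac{1}{2} = 4 \cdot 4 = 16$)
$h{\left(1,6 \right)} r = 6 \left(4 + 6\right) 16 = 6 \cdot 10 \cdot 16 = 60 \cdot 16 = 960$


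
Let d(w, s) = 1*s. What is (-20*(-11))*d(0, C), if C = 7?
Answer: 1540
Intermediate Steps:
d(w, s) = s
(-20*(-11))*d(0, C) = -20*(-11)*7 = 220*7 = 1540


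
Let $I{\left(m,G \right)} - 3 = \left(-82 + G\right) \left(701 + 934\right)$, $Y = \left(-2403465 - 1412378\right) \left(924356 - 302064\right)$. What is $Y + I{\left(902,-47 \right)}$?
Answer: $-2374568783068$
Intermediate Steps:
$Y = -2374568572156$ ($Y = \left(-3815843\right) 622292 = -2374568572156$)
$I{\left(m,G \right)} = -134067 + 1635 G$ ($I{\left(m,G \right)} = 3 + \left(-82 + G\right) \left(701 + 934\right) = 3 + \left(-82 + G\right) 1635 = 3 + \left(-134070 + 1635 G\right) = -134067 + 1635 G$)
$Y + I{\left(902,-47 \right)} = -2374568572156 + \left(-134067 + 1635 \left(-47\right)\right) = -2374568572156 - 210912 = -2374568783068$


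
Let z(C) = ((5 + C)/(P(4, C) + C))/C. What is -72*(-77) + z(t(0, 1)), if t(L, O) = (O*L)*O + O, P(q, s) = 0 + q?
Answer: 27726/5 ≈ 5545.2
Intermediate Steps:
P(q, s) = q
t(L, O) = O + L*O² (t(L, O) = (L*O)*O + O = L*O² + O = O + L*O²)
z(C) = (5 + C)/(C*(4 + C)) (z(C) = ((5 + C)/(4 + C))/C = (5 + C)/(C*(4 + C)))
-72*(-77) + z(t(0, 1)) = -72*(-77) + (5 + 1*(1 + 0*1))/(((1*(1 + 0*1)))*(4 + 1*(1 + 0*1))) = 5544 + (5 + 1*(1 + 0))/(((1*(1 + 0)))*(4 + 1*(1 + 0))) = 5544 + (5 + 1*1)/(((1*1))*(4 + 1*1)) = 5544 + (5 + 1)/(1*(4 + 1)) = 5544 + 1*6/5 = 5544 + 1*(⅕)*6 = 5544 + 6/5 = 27726/5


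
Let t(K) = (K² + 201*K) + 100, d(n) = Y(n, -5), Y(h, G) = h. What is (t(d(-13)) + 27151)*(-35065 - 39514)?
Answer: -1850081253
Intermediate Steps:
d(n) = n
t(K) = 100 + K² + 201*K
(t(d(-13)) + 27151)*(-35065 - 39514) = ((100 + (-13)² + 201*(-13)) + 27151)*(-35065 - 39514) = ((100 + 169 - 2613) + 27151)*(-74579) = (-2344 + 27151)*(-74579) = 24807*(-74579) = -1850081253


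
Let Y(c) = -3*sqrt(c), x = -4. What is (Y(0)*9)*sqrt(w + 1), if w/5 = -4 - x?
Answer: 0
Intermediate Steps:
w = 0 (w = 5*(-4 - 1*(-4)) = 5*(-4 + 4) = 5*0 = 0)
(Y(0)*9)*sqrt(w + 1) = (-3*sqrt(0)*9)*sqrt(0 + 1) = (-3*0*9)*sqrt(1) = (0*9)*1 = 0*1 = 0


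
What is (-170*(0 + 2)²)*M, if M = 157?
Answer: -106760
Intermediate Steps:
(-170*(0 + 2)²)*M = -170*(0 + 2)²*157 = -170*2²*157 = -170*4*157 = -680*157 = -106760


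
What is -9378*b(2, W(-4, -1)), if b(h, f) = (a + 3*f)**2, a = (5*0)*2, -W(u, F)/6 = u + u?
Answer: -194462208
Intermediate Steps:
W(u, F) = -12*u (W(u, F) = -6*(u + u) = -12*u)
a = 0 (a = 0*2 = 0)
b(h, f) = 9*f**2 (b(h, f) = (0 + 3*f)**2 = (3*f)**2 = 9*f**2)
-9378*b(2, W(-4, -1)) = -84402*(-12*(-4))**2 = -84402*48**2 = -84402*2304 = -9378*20736 = -194462208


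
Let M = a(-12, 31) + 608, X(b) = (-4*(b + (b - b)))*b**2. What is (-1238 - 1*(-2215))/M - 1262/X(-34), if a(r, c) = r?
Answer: 19105985/11712592 ≈ 1.6312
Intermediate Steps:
X(b) = -4*b**3 (X(b) = (-4*(b + 0))*b**2 = (-4*b)*b**2 = -4*b**3)
M = 596 (M = -12 + 608 = 596)
(-1238 - 1*(-2215))/M - 1262/X(-34) = (-1238 - 1*(-2215))/596 - 1262/((-4*(-34)**3)) = (-1238 + 2215)*(1/596) - 1262/((-4*(-39304))) = 977*(1/596) - 1262/157216 = 977/596 - 1262*1/157216 = 977/596 - 631/78608 = 19105985/11712592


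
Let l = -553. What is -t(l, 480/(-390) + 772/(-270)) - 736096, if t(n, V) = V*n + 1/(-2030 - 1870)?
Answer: -25916358271/35100 ≈ -7.3836e+5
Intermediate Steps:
t(n, V) = -1/3900 + V*n (t(n, V) = V*n + 1/(-3900) = V*n - 1/3900 = -1/3900 + V*n)
-t(l, 480/(-390) + 772/(-270)) - 736096 = -(-1/3900 + (480/(-390) + 772/(-270))*(-553)) - 736096 = -(-1/3900 + (480*(-1/390) + 772*(-1/270))*(-553)) - 736096 = -(-1/3900 + (-16/13 - 386/135)*(-553)) - 736096 = -(-1/3900 - 7178/1755*(-553)) - 736096 = -(-1/3900 + 3969434/1755) - 736096 = -1*79388671/35100 - 736096 = -79388671/35100 - 736096 = -25916358271/35100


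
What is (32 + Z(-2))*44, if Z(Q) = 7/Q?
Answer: 1254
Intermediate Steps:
(32 + Z(-2))*44 = (32 + 7/(-2))*44 = (32 + 7*(-½))*44 = (32 - 7/2)*44 = (57/2)*44 = 1254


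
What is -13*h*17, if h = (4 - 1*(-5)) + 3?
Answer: -2652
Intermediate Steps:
h = 12 (h = (4 + 5) + 3 = 9 + 3 = 12)
-13*h*17 = -13*12*17 = -156*17 = -2652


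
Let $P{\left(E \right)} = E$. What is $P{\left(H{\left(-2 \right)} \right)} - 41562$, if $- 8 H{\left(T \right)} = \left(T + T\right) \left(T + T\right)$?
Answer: $-41564$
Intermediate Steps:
$H{\left(T \right)} = - \frac{T^{2}}{2}$ ($H{\left(T \right)} = - \frac{\left(T + T\right) \left(T + T\right)}{8} = - \frac{2 T 2 T}{8} = - \frac{4 T^{2}}{8} = - \frac{T^{2}}{2}$)
$P{\left(H{\left(-2 \right)} \right)} - 41562 = - \frac{\left(-2\right)^{2}}{2} - 41562 = \left(- \frac{1}{2}\right) 4 - 41562 = -2 - 41562 = -41564$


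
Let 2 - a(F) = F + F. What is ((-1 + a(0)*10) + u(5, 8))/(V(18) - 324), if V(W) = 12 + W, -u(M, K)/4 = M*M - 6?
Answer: 19/98 ≈ 0.19388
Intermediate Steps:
a(F) = 2 - 2*F (a(F) = 2 - (F + F) = 2 - 2*F)
u(M, K) = 24 - 4*M² (u(M, K) = -4*(M*M - 6) = -4*(M² - 6) = -4*(-6 + M²) = 24 - 4*M²)
((-1 + a(0)*10) + u(5, 8))/(V(18) - 324) = ((-1 + (2 - 2*0)*10) + (24 - 4*5²))/((12 + 18) - 324) = ((-1 + (2 + 0)*10) + (24 - 4*25))/(30 - 324) = ((-1 + 2*10) + (24 - 100))/(-294) = ((-1 + 20) - 76)*(-1/294) = (19 - 76)*(-1/294) = -57*(-1/294) = 19/98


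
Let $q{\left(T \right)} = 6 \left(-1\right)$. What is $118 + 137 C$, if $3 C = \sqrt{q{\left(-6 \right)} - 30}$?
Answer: $118 + 274 i \approx 118.0 + 274.0 i$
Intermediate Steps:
$q{\left(T \right)} = -6$
$C = 2 i$ ($C = \frac{\sqrt{-6 - 30}}{3} = \frac{\sqrt{-36}}{3} = \frac{6 i}{3} = 2 i \approx 2.0 i$)
$118 + 137 C = 118 + 137 \cdot 2 i = 118 + 274 i$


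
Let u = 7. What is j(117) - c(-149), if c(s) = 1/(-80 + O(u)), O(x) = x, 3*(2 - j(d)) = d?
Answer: -2700/73 ≈ -36.986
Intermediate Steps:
j(d) = 2 - d/3
c(s) = -1/73 (c(s) = 1/(-80 + 7) = 1/(-73) = -1/73)
j(117) - c(-149) = (2 - 1/3*117) - 1*(-1/73) = (2 - 39) + 1/73 = -37 + 1/73 = -2700/73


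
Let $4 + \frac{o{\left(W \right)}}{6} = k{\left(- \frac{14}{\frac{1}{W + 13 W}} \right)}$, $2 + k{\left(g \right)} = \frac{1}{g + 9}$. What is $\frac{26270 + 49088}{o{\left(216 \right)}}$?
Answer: $- \frac{531613011}{253963} \approx -2093.3$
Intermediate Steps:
$k{\left(g \right)} = -2 + \frac{1}{9 + g}$ ($k{\left(g \right)} = -2 + \frac{1}{g + 9} = -2 + \frac{1}{9 + g}$)
$o{\left(W \right)} = -24 + \frac{6 \left(-17 + 392 W\right)}{9 - 196 W}$ ($o{\left(W \right)} = -24 + 6 \frac{-17 - 2 \left(- \frac{14}{\frac{1}{W + 13 W}}\right)}{9 - \frac{14}{\frac{1}{W + 13 W}}} = -24 + 6 \frac{-17 - 2 \left(- \frac{14}{\frac{1}{14 W}}\right)}{9 - \frac{14}{\frac{1}{14 W}}} = -24 + 6 \frac{-17 - 2 \left(- \frac{14}{\frac{1}{14} \frac{1}{W}}\right)}{9 - \frac{14}{\frac{1}{14} \frac{1}{W}}} = -24 + 6 \frac{-17 - 2 \left(- 14 \cdot 14 W\right)}{9 - 14 \cdot 14 W} = -24 + 6 \frac{-17 - 2 \left(- 196 W\right)}{9 - 196 W} = -24 + 6 \frac{-17 + 392 W}{9 - 196 W} = -24 + \frac{6 \left(-17 + 392 W\right)}{9 - 196 W}$)
$\frac{26270 + 49088}{o{\left(216 \right)}} = \frac{26270 + 49088}{6 \frac{1}{-9 + 196 \cdot 216} \left(53 - 254016\right)} = \frac{75358}{6 \frac{1}{-9 + 42336} \left(53 - 254016\right)} = \frac{75358}{6 \cdot \frac{1}{42327} \left(-253963\right)} = \frac{75358}{- \frac{507926}{14109}} = 75358 \left(- \frac{14109}{507926}\right) = - \frac{531613011}{253963}$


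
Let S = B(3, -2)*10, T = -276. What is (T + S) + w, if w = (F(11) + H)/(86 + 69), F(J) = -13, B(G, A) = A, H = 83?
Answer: -9162/31 ≈ -295.55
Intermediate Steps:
S = -20 (S = -2*10 = -20)
w = 14/31 (w = (-13 + 83)/(86 + 69) = 70/155 = 70*(1/155) = 14/31 ≈ 0.45161)
(T + S) + w = (-276 - 20) + 14/31 = -296 + 14/31 = -9162/31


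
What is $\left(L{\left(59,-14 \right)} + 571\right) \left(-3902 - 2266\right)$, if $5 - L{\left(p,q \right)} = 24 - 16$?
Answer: $-3503424$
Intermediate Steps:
$L{\left(p,q \right)} = -3$ ($L{\left(p,q \right)} = 5 - \left(24 - 16\right) = 5 - 8 = -3$)
$\left(L{\left(59,-14 \right)} + 571\right) \left(-3902 - 2266\right) = \left(-3 + 571\right) \left(-3902 - 2266\right) = 568 \left(-6168\right) = -3503424$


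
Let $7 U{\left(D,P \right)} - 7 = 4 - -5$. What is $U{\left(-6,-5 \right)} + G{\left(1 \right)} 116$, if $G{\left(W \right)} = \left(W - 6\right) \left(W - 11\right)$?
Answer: $\frac{40616}{7} \approx 5802.3$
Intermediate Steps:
$U{\left(D,P \right)} = \frac{16}{7}$ ($U{\left(D,P \right)} = 1 + \frac{4 - -5}{7} = 1 + \frac{4 + 5}{7} = 1 + \frac{1}{7} \cdot 9 = 1 + \frac{9}{7} = \frac{16}{7}$)
$G{\left(W \right)} = \left(-11 + W\right) \left(-6 + W\right)$ ($G{\left(W \right)} = \left(-6 + W\right) \left(-11 + W\right) = \left(-11 + W\right) \left(-6 + W\right)$)
$U{\left(-6,-5 \right)} + G{\left(1 \right)} 116 = \frac{16}{7} + \left(66 + 1^{2} - 17\right) 116 = \frac{16}{7} + \left(66 + 1 - 17\right) 116 = \frac{16}{7} + 50 \cdot 116 = \frac{16}{7} + 5800 = \frac{40616}{7}$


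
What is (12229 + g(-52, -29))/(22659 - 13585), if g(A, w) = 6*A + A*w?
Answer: 13425/9074 ≈ 1.4795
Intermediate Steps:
(12229 + g(-52, -29))/(22659 - 13585) = (12229 - 52*(6 - 29))/(22659 - 13585) = (12229 - 52*(-23))/9074 = (12229 + 1196)*(1/9074) = 13425*(1/9074) = 13425/9074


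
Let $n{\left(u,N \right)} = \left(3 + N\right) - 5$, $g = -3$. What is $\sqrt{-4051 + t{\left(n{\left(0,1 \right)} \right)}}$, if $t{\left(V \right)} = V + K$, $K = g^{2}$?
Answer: $i \sqrt{4043} \approx 63.585 i$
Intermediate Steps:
$n{\left(u,N \right)} = -2 + N$
$K = 9$ ($K = \left(-3\right)^{2} = 9$)
$t{\left(V \right)} = 9 + V$ ($t{\left(V \right)} = V + 9 = 9 + V$)
$\sqrt{-4051 + t{\left(n{\left(0,1 \right)} \right)}} = \sqrt{-4051 + \left(9 + \left(-2 + 1\right)\right)} = \sqrt{-4051 + \left(9 - 1\right)} = \sqrt{-4051 + 8} = \sqrt{-4043} = i \sqrt{4043}$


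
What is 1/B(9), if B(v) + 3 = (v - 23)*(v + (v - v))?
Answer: -1/129 ≈ -0.0077519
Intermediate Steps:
B(v) = -3 + v*(-23 + v) (B(v) = -3 + (v - 23)*(v + (v - v)) = -3 + (-23 + v)*(v + 0) = -3 + (-23 + v)*v = -3 + v*(-23 + v))
1/B(9) = 1/(-3 + 9**2 - 23*9) = 1/(-3 + 81 - 207) = 1/(-129) = -1/129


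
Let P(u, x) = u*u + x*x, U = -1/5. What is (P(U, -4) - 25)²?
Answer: 50176/625 ≈ 80.282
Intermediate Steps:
U = -⅕ (U = -1*⅕ = -⅕ ≈ -0.20000)
P(u, x) = u² + x²
(P(U, -4) - 25)² = (((-⅕)² + (-4)²) - 25)² = ((1/25 + 16) - 25)² = (401/25 - 25)² = (-224/25)² = 50176/625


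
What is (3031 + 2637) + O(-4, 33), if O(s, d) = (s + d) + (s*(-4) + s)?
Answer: 5709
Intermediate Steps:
O(s, d) = d - 2*s (O(s, d) = (d + s) + (-4*s + s) = (d + s) - 3*s = d - 2*s)
(3031 + 2637) + O(-4, 33) = (3031 + 2637) + (33 - 2*(-4)) = 5668 + (33 + 8) = 5668 + 41 = 5709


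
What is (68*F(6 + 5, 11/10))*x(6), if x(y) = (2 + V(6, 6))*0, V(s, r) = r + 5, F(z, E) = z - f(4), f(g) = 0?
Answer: 0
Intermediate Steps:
F(z, E) = z (F(z, E) = z - 1*0 = z + 0 = z)
V(s, r) = 5 + r
x(y) = 0 (x(y) = (2 + (5 + 6))*0 = (2 + 11)*0 = 13*0 = 0)
(68*F(6 + 5, 11/10))*x(6) = (68*(6 + 5))*0 = (68*11)*0 = 748*0 = 0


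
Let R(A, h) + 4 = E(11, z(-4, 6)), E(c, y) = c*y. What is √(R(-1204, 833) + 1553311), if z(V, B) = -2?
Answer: √1553285 ≈ 1246.3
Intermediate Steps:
R(A, h) = -26 (R(A, h) = -4 + 11*(-2) = -4 - 22 = -26)
√(R(-1204, 833) + 1553311) = √(-26 + 1553311) = √1553285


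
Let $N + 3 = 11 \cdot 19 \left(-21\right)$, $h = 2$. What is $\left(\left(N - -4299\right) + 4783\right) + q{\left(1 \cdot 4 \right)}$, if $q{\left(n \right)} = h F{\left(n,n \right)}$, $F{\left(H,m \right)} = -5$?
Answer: $4680$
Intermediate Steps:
$q{\left(n \right)} = -10$ ($q{\left(n \right)} = 2 \left(-5\right) = -10$)
$N = -4392$ ($N = -3 + 11 \cdot 19 \left(-21\right) = -3 + 209 \left(-21\right) = -3 - 4389 = -4392$)
$\left(\left(N - -4299\right) + 4783\right) + q{\left(1 \cdot 4 \right)} = \left(\left(-4392 - -4299\right) + 4783\right) - 10 = \left(\left(-4392 + 4299\right) + 4783\right) - 10 = \left(-93 + 4783\right) - 10 = 4690 - 10 = 4680$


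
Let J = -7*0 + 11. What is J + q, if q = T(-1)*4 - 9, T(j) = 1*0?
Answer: 2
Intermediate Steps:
T(j) = 0
J = 11 (J = 0 + 11 = 11)
q = -9 (q = 0*4 - 9 = 0 - 9 = -9)
J + q = 11 - 9 = 2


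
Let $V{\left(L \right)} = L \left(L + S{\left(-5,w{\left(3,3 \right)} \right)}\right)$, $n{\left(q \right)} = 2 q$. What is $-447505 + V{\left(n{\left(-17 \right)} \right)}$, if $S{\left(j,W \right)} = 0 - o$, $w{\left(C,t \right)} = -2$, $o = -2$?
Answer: $-446417$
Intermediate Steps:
$S{\left(j,W \right)} = 2$ ($S{\left(j,W \right)} = 0 - -2 = 0 + 2 = 2$)
$V{\left(L \right)} = L \left(2 + L\right)$ ($V{\left(L \right)} = L \left(L + 2\right) = L \left(2 + L\right)$)
$-447505 + V{\left(n{\left(-17 \right)} \right)} = -447505 + 2 \left(-17\right) \left(2 + 2 \left(-17\right)\right) = -447505 - 34 \left(2 - 34\right) = -447505 - -1088 = -447505 + 1088 = -446417$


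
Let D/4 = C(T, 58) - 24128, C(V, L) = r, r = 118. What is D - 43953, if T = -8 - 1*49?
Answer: -139993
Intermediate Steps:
T = -57 (T = -8 - 49 = -57)
C(V, L) = 118
D = -96040 (D = 4*(118 - 24128) = 4*(-24010) = -96040)
D - 43953 = -96040 - 43953 = -139993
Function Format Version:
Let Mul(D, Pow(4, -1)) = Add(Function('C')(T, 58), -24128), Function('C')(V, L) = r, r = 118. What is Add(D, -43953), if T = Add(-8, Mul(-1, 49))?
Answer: -139993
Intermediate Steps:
T = -57 (T = Add(-8, -49) = -57)
Function('C')(V, L) = 118
D = -96040 (D = Mul(4, Add(118, -24128)) = Mul(4, -24010) = -96040)
Add(D, -43953) = Add(-96040, -43953) = -139993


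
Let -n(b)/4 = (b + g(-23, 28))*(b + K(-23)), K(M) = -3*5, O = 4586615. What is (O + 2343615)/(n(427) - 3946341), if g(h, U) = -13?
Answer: -169030/112893 ≈ -1.4973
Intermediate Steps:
K(M) = -15
n(b) = -4*(-15 + b)*(-13 + b) (n(b) = -4*(b - 13)*(b - 15) = -4*(-13 + b)*(-15 + b) = -4*(-15 + b)*(-13 + b))
(O + 2343615)/(n(427) - 3946341) = (4586615 + 2343615)/((-780 - 4*427² + 112*427) - 3946341) = 6930230/((-780 - 4*182329 + 47824) - 3946341) = 6930230/((-780 - 729316 + 47824) - 3946341) = 6930230/(-682272 - 3946341) = 6930230/(-4628613) = 6930230*(-1/4628613) = -169030/112893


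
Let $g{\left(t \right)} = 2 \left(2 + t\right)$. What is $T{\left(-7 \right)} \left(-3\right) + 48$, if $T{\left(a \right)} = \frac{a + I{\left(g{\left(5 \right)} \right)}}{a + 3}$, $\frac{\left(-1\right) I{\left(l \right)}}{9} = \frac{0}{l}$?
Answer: $\frac{171}{4} \approx 42.75$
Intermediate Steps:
$g{\left(t \right)} = 4 + 2 t$
$I{\left(l \right)} = 0$ ($I{\left(l \right)} = - 9 \frac{0}{l} = \left(-9\right) 0 = 0$)
$T{\left(a \right)} = \frac{a}{3 + a}$ ($T{\left(a \right)} = \frac{a + 0}{a + 3} = \frac{a}{3 + a}$)
$T{\left(-7 \right)} \left(-3\right) + 48 = - \frac{7}{3 - 7} \left(-3\right) + 48 = - \frac{7}{-4} \left(-3\right) + 48 = \left(-7\right) \left(- \frac{1}{4}\right) \left(-3\right) + 48 = \frac{7}{4} \left(-3\right) + 48 = - \frac{21}{4} + 48 = \frac{171}{4}$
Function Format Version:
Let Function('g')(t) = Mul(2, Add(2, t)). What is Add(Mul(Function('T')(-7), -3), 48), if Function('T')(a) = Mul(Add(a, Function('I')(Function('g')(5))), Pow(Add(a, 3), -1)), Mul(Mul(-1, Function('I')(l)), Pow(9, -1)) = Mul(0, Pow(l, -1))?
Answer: Rational(171, 4) ≈ 42.750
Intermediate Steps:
Function('g')(t) = Add(4, Mul(2, t))
Function('I')(l) = 0 (Function('I')(l) = Mul(-9, Mul(0, Pow(l, -1))) = Mul(-9, 0) = 0)
Function('T')(a) = Mul(a, Pow(Add(3, a), -1)) (Function('T')(a) = Mul(Add(a, 0), Pow(Add(a, 3), -1)) = Mul(a, Pow(Add(3, a), -1)))
Add(Mul(Function('T')(-7), -3), 48) = Add(Mul(Mul(-7, Pow(Add(3, -7), -1)), -3), 48) = Add(Mul(Mul(-7, Pow(-4, -1)), -3), 48) = Add(Mul(Mul(-7, Rational(-1, 4)), -3), 48) = Add(Mul(Rational(7, 4), -3), 48) = Add(Rational(-21, 4), 48) = Rational(171, 4)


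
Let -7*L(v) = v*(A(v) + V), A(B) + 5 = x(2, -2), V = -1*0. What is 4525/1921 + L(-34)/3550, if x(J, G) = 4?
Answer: 56190468/23868425 ≈ 2.3542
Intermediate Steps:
V = 0
A(B) = -1 (A(B) = -5 + 4 = -1)
L(v) = v/7 (L(v) = -v*(-1 + 0)/7 = -v*(-1)/7 = -(-1)*v/7 = v/7)
4525/1921 + L(-34)/3550 = 4525/1921 + ((⅐)*(-34))/3550 = 4525*(1/1921) - 34/7*1/3550 = 4525/1921 - 17/12425 = 56190468/23868425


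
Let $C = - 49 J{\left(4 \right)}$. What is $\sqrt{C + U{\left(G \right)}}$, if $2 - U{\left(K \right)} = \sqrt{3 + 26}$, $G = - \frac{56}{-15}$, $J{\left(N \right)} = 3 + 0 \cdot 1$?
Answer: $\sqrt{-145 - \sqrt{29}} \approx 12.263 i$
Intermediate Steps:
$J{\left(N \right)} = 3$ ($J{\left(N \right)} = 3 + 0 = 3$)
$G = \frac{56}{15}$ ($G = \left(-56\right) \left(- \frac{1}{15}\right) = \frac{56}{15} \approx 3.7333$)
$C = -147$ ($C = - 49 \cdot 3 = \left(-1\right) 147 = -147$)
$U{\left(K \right)} = 2 - \sqrt{29}$ ($U{\left(K \right)} = 2 - \sqrt{3 + 26} = 2 - \sqrt{29}$)
$\sqrt{C + U{\left(G \right)}} = \sqrt{-147 + \left(2 - \sqrt{29}\right)} = \sqrt{-145 - \sqrt{29}}$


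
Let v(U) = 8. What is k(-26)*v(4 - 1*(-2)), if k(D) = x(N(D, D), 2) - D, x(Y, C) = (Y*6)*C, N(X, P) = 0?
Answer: 208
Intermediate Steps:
x(Y, C) = 6*C*Y (x(Y, C) = (6*Y)*C = 6*C*Y)
k(D) = -D (k(D) = 6*2*0 - D = 0 - D = -D)
k(-26)*v(4 - 1*(-2)) = -1*(-26)*8 = 26*8 = 208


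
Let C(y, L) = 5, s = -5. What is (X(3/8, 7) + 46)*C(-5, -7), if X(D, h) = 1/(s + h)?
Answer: 465/2 ≈ 232.50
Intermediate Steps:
X(D, h) = 1/(-5 + h)
(X(3/8, 7) + 46)*C(-5, -7) = (1/(-5 + 7) + 46)*5 = (1/2 + 46)*5 = (½ + 46)*5 = (93/2)*5 = 465/2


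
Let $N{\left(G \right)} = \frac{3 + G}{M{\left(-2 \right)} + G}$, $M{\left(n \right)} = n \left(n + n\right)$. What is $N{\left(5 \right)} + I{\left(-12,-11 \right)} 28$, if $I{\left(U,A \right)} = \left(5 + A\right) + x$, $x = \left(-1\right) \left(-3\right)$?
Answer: $- \frac{1084}{13} \approx -83.385$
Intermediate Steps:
$M{\left(n \right)} = 2 n^{2}$ ($M{\left(n \right)} = n 2 n = 2 n^{2}$)
$x = 3$
$N{\left(G \right)} = \frac{3 + G}{8 + G}$ ($N{\left(G \right)} = \frac{3 + G}{2 \left(-2\right)^{2} + G} = \frac{3 + G}{2 \cdot 4 + G} = \frac{3 + G}{8 + G}$)
$I{\left(U,A \right)} = 8 + A$ ($I{\left(U,A \right)} = \left(5 + A\right) + 3 = 8 + A$)
$N{\left(5 \right)} + I{\left(-12,-11 \right)} 28 = \frac{3 + 5}{8 + 5} + \left(8 - 11\right) 28 = \frac{1}{13} \cdot 8 - 84 = \frac{8}{13} - 84 = - \frac{1084}{13}$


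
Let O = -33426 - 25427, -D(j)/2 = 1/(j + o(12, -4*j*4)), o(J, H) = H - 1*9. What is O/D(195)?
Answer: -86337351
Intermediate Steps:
o(J, H) = -9 + H (o(J, H) = H - 9 = -9 + H)
D(j) = -2/(-9 - 15*j) (D(j) = -2/(j + (-9 - 4*j*4)) = -2/(j + (-9 - 16*j)) = -2/(-9 - 15*j))
O = -58853
O/D(195) = -58853/(2/(3*(3 + 5*195))) = -58853/(2/(3*(3 + 975))) = -58853/((2/3)/978) = -58853/((2/3)*(1/978)) = -58853/1/1467 = -58853*1467 = -86337351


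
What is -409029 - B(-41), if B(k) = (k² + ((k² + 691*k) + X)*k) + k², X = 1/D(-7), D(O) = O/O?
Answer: -1505000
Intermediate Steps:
D(O) = 1
X = 1 (X = 1/1 = 1)
B(k) = 2*k² + k*(1 + k² + 691*k) (B(k) = (k² + ((k² + 691*k) + 1)*k) + k² = (k² + (1 + k² + 691*k)*k) + k² = (k² + k*(1 + k² + 691*k)) + k² = 2*k² + k*(1 + k² + 691*k))
-409029 - B(-41) = -409029 - (-41)*(1 + (-41)² + 693*(-41)) = -409029 - (-41)*(1 + 1681 - 28413) = -409029 - (-41)*(-26731) = -409029 - 1*1095971 = -409029 - 1095971 = -1505000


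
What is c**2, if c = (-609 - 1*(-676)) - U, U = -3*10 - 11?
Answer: 11664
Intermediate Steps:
U = -41 (U = -30 - 11 = -41)
c = 108 (c = (-609 - 1*(-676)) - 1*(-41) = (-609 + 676) + 41 = 67 + 41 = 108)
c**2 = 108**2 = 11664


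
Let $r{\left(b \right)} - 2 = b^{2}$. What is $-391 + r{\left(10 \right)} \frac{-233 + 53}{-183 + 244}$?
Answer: $- \frac{42211}{61} \approx -691.98$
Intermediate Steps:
$r{\left(b \right)} = 2 + b^{2}$
$-391 + r{\left(10 \right)} \frac{-233 + 53}{-183 + 244} = -391 + \left(2 + 10^{2}\right) \frac{-233 + 53}{-183 + 244} = -391 + \left(2 + 100\right) \left(- \frac{180}{61}\right) = -391 + 102 \left(\left(-180\right) \frac{1}{61}\right) = -391 + 102 \left(- \frac{180}{61}\right) = -391 - \frac{18360}{61} = - \frac{42211}{61}$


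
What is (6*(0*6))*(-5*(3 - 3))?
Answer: 0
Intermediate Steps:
(6*(0*6))*(-5*(3 - 3)) = (6*0)*(-5*0) = 0*0 = 0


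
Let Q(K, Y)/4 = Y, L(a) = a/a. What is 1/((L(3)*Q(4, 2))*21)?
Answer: 1/168 ≈ 0.0059524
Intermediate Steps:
L(a) = 1
Q(K, Y) = 4*Y
1/((L(3)*Q(4, 2))*21) = 1/((1*(4*2))*21) = 1/((1*8)*21) = 1/(8*21) = 1/168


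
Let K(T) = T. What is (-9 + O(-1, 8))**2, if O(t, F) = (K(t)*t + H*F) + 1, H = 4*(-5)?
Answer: 27889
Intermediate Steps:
H = -20
O(t, F) = 1 + t**2 - 20*F (O(t, F) = (t*t - 20*F) + 1 = (t**2 - 20*F) + 1 = 1 + t**2 - 20*F)
(-9 + O(-1, 8))**2 = (-9 + (1 + (-1)**2 - 20*8))**2 = (-9 + (1 + 1 - 160))**2 = (-9 - 158)**2 = (-167)**2 = 27889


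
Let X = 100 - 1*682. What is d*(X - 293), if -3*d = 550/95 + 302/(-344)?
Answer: 14044625/9804 ≈ 1432.5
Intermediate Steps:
d = -16051/9804 (d = -(550/95 + 302/(-344))/3 = -(550*(1/95) + 302*(-1/344))/3 = -(110/19 - 151/172)/3 = -1/3*16051/3268 = -16051/9804 ≈ -1.6372)
X = -582 (X = 100 - 682 = -582)
d*(X - 293) = -16051*(-582 - 293)/9804 = -16051/9804*(-875) = 14044625/9804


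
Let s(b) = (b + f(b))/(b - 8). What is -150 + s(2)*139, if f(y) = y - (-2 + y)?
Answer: -728/3 ≈ -242.67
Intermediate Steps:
f(y) = 2 (f(y) = y + (2 - y) = 2)
s(b) = (2 + b)/(-8 + b) (s(b) = (b + 2)/(b - 8) = (2 + b)/(-8 + b))
-150 + s(2)*139 = -150 + ((2 + 2)/(-8 + 2))*139 = -150 + (4/(-6))*139 = -150 - 1/6*4*139 = -150 - 2/3*139 = -150 - 278/3 = -728/3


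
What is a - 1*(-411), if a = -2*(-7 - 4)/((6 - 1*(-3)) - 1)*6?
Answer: 855/2 ≈ 427.50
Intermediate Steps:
a = 33/2 (a = -(-22)/((6 + 3) - 1)*6 = -(-22)/(9 - 1)*6 = -(-22)/8*6 = -2*(-11/8)*6 = (11/4)*6 = 33/2 ≈ 16.500)
a - 1*(-411) = 33/2 - 1*(-411) = 33/2 + 411 = 855/2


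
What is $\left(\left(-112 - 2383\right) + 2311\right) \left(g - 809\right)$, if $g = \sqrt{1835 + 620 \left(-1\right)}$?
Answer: $148856 - 1656 \sqrt{15} \approx 1.4244 \cdot 10^{5}$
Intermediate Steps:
$g = 9 \sqrt{15}$ ($g = \sqrt{1835 - 620} = \sqrt{1215} = 9 \sqrt{15} \approx 34.857$)
$\left(\left(-112 - 2383\right) + 2311\right) \left(g - 809\right) = \left(\left(-112 - 2383\right) + 2311\right) \left(9 \sqrt{15} - 809\right) = \left(-2495 + 2311\right) \left(-809 + 9 \sqrt{15}\right) = - 184 \left(-809 + 9 \sqrt{15}\right) = 148856 - 1656 \sqrt{15}$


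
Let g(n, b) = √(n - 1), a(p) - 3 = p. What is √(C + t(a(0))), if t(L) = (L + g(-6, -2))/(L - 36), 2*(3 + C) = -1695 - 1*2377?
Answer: √(-2220570 - 33*I*√7)/33 ≈ 0.00088774 - 45.156*I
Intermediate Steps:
a(p) = 3 + p
C = -2039 (C = -3 + (-1695 - 1*2377)/2 = -3 + (-1695 - 2377)/2 = -3 + (½)*(-4072) = -3 - 2036 = -2039)
g(n, b) = √(-1 + n)
t(L) = (L + I*√7)/(-36 + L) (t(L) = (L + √(-1 - 6))/(L - 36) = (L + √(-7))/(-36 + L) = (L + I*√7)/(-36 + L))
√(C + t(a(0))) = √(-2039 + ((3 + 0) + I*√7)/(-36 + (3 + 0))) = √(-2039 + (3 + I*√7)/(-36 + 3)) = √(-2039 + (3 + I*√7)/(-33)) = √(-2039 - (3 + I*√7)/33) = √(-2039 + (-1/11 - I*√7/33)) = √(-22430/11 - I*√7/33)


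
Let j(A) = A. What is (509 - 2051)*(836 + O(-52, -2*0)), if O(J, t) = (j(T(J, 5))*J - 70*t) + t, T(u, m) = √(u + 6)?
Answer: -1289112 + 80184*I*√46 ≈ -1.2891e+6 + 5.4383e+5*I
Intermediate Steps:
T(u, m) = √(6 + u)
O(J, t) = -69*t + J*√(6 + J) (O(J, t) = (√(6 + J)*J - 70*t) + t = (J*√(6 + J) - 70*t) + t = (-70*t + J*√(6 + J)) + t = -69*t + J*√(6 + J))
(509 - 2051)*(836 + O(-52, -2*0)) = (509 - 2051)*(836 + (-(-138)*0 - 52*√(6 - 52))) = -1542*(836 + (-69*0 - 52*I*√46)) = -1542*(836 + (0 - 52*I*√46)) = -1542*(836 - 52*I*√46) = -1289112 + 80184*I*√46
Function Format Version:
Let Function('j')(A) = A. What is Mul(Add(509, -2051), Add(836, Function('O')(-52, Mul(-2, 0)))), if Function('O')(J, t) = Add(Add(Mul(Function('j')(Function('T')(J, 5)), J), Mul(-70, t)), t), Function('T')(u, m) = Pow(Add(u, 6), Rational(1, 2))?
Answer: Add(-1289112, Mul(80184, I, Pow(46, Rational(1, 2)))) ≈ Add(-1.2891e+6, Mul(5.4383e+5, I))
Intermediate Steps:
Function('T')(u, m) = Pow(Add(6, u), Rational(1, 2))
Function('O')(J, t) = Add(Mul(-69, t), Mul(J, Pow(Add(6, J), Rational(1, 2)))) (Function('O')(J, t) = Add(Add(Mul(Pow(Add(6, J), Rational(1, 2)), J), Mul(-70, t)), t) = Add(Add(Mul(J, Pow(Add(6, J), Rational(1, 2))), Mul(-70, t)), t) = Add(Add(Mul(-70, t), Mul(J, Pow(Add(6, J), Rational(1, 2)))), t) = Add(Mul(-69, t), Mul(J, Pow(Add(6, J), Rational(1, 2)))))
Mul(Add(509, -2051), Add(836, Function('O')(-52, Mul(-2, 0)))) = Mul(Add(509, -2051), Add(836, Add(Mul(-69, Mul(-2, 0)), Mul(-52, Pow(Add(6, -52), Rational(1, 2)))))) = Mul(-1542, Add(836, Add(Mul(-69, 0), Mul(-52, Pow(-46, Rational(1, 2)))))) = Mul(-1542, Add(836, Add(0, Mul(-52, Mul(I, Pow(46, Rational(1, 2))))))) = Mul(-1542, Add(836, Add(0, Mul(-52, I, Pow(46, Rational(1, 2)))))) = Mul(-1542, Add(836, Mul(-52, I, Pow(46, Rational(1, 2))))) = Add(-1289112, Mul(80184, I, Pow(46, Rational(1, 2))))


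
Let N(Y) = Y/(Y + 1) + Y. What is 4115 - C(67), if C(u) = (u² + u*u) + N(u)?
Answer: -335307/68 ≈ -4931.0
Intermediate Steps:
N(Y) = Y + Y/(1 + Y) (N(Y) = Y/(1 + Y) + Y = Y + Y/(1 + Y))
C(u) = 2*u² + u*(2 + u)/(1 + u) (C(u) = (u² + u*u) + u*(2 + u)/(1 + u) = (u² + u²) + u*(2 + u)/(1 + u) = 2*u² + u*(2 + u)/(1 + u))
4115 - C(67) = 4115 - 67*(2 + 67 + 2*67*(1 + 67))/(1 + 67) = 4115 - 67*(2 + 67 + 2*67*68)/68 = 4115 - 67*(2 + 67 + 9112)/68 = 4115 - 67*9181/68 = 4115 - 1*615127/68 = 4115 - 615127/68 = -335307/68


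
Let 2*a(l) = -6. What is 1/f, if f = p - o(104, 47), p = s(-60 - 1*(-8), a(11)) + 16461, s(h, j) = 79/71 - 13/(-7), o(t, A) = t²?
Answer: 497/2807041 ≈ 0.00017705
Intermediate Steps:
a(l) = -3 (a(l) = (½)*(-6) = -3)
s(h, j) = 1476/497 (s(h, j) = 79*(1/71) - 13*(-⅐) = 79/71 + 13/7 = 1476/497)
p = 8182593/497 (p = 1476/497 + 16461 = 8182593/497 ≈ 16464.)
f = 2807041/497 (f = 8182593/497 - 1*104² = 8182593/497 - 1*10816 = 8182593/497 - 10816 = 2807041/497 ≈ 5648.0)
1/f = 1/(2807041/497) = 497/2807041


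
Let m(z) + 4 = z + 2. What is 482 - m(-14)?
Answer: 498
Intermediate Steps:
m(z) = -2 + z (m(z) = -4 + (z + 2) = -4 + (2 + z) = -2 + z)
482 - m(-14) = 482 - (-2 - 14) = 482 - 1*(-16) = 482 + 16 = 498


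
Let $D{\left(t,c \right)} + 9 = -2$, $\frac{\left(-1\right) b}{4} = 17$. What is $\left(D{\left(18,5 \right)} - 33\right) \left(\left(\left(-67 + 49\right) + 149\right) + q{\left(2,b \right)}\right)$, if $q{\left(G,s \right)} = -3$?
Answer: $-5632$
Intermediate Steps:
$b = -68$ ($b = \left(-4\right) 17 = -68$)
$D{\left(t,c \right)} = -11$ ($D{\left(t,c \right)} = -9 - 2 = -11$)
$\left(D{\left(18,5 \right)} - 33\right) \left(\left(\left(-67 + 49\right) + 149\right) + q{\left(2,b \right)}\right) = \left(-11 - 33\right) \left(\left(\left(-67 + 49\right) + 149\right) - 3\right) = - 44 \left(\left(-18 + 149\right) - 3\right) = - 44 \left(131 - 3\right) = \left(-44\right) 128 = -5632$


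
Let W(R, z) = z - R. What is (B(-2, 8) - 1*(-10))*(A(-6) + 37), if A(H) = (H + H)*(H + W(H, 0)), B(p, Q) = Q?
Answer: 666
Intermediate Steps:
A(H) = 0 (A(H) = (H + H)*(H + (0 - H)) = (2*H)*(H - H) = (2*H)*0 = 0)
(B(-2, 8) - 1*(-10))*(A(-6) + 37) = (8 - 1*(-10))*(0 + 37) = (8 + 10)*37 = 18*37 = 666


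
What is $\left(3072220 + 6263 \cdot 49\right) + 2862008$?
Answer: $6241115$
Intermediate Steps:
$\left(3072220 + 6263 \cdot 49\right) + 2862008 = \left(3072220 + 306887\right) + 2862008 = 3379107 + 2862008 = 6241115$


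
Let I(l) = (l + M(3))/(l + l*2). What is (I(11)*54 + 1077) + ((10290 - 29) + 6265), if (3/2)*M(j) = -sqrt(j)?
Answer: 17621 - 12*sqrt(3)/11 ≈ 17619.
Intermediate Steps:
M(j) = -2*sqrt(j)/3 (M(j) = 2*(-sqrt(j))/3 = -2*sqrt(j)/3)
I(l) = (l - 2*sqrt(3)/3)/(3*l) (I(l) = (l - 2*sqrt(3)/3)/(l + l*2) = (l - 2*sqrt(3)/3)/(l + 2*l) = (l - 2*sqrt(3)/3)/((3*l)) = (l - 2*sqrt(3)/3)*(1/(3*l)) = (l - 2*sqrt(3)/3)/(3*l))
(I(11)*54 + 1077) + ((10290 - 29) + 6265) = (((1/9)*(-2*sqrt(3) + 3*11)/11)*54 + 1077) + ((10290 - 29) + 6265) = (((1/9)*(1/11)*(-2*sqrt(3) + 33))*54 + 1077) + (10261 + 6265) = (((1/9)*(1/11)*(33 - 2*sqrt(3)))*54 + 1077) + 16526 = ((1/3 - 2*sqrt(3)/99)*54 + 1077) + 16526 = ((18 - 12*sqrt(3)/11) + 1077) + 16526 = (1095 - 12*sqrt(3)/11) + 16526 = 17621 - 12*sqrt(3)/11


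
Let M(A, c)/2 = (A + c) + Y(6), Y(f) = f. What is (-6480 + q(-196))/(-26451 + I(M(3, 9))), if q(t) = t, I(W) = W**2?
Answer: 6676/25155 ≈ 0.26539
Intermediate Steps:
M(A, c) = 12 + 2*A + 2*c (M(A, c) = 2*((A + c) + 6) = 2*(6 + A + c) = 12 + 2*A + 2*c)
(-6480 + q(-196))/(-26451 + I(M(3, 9))) = (-6480 - 196)/(-26451 + (12 + 2*3 + 2*9)**2) = -6676/(-26451 + (12 + 6 + 18)**2) = -6676/(-26451 + 36**2) = -6676/(-26451 + 1296) = -6676/(-25155) = -6676*(-1/25155) = 6676/25155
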